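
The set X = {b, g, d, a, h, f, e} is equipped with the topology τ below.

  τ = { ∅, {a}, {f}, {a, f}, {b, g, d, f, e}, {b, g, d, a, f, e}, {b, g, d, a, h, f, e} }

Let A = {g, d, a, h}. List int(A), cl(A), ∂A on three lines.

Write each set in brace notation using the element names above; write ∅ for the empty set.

int(A) = {a}
cl(A)  = {b, g, d, a, h, e}
∂A     = {b, g, d, h, e}

interior: largest open inside A is {a} (from ∅, {a})
cl via duality: int({b, f, e}) = {f}, so X∖{f} = {b, g, d, a, h, e}
cl∖int = {b, g, d, h, e}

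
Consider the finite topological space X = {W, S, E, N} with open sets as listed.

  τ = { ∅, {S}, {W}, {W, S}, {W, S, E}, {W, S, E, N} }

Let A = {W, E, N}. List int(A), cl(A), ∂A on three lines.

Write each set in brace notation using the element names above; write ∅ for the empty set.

opens ⊆ A: ∅, {W}; union → int = {W}
complement {S}; its interior {S}; cl(A) = X∖{S} = {W, E, N}
boundary = {W, E, N} ∖ {W} = {E, N}

int(A) = {W}
cl(A)  = {W, E, N}
∂A     = {E, N}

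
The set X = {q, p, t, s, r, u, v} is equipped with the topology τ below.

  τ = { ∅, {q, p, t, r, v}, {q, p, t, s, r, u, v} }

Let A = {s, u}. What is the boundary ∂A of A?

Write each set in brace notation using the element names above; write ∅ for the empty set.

interior: largest open inside A is ∅ (from ∅)
cl via duality: int({q, p, t, r, v}) = {q, p, t, r, v}, so X∖{q, p, t, r, v} = {s, u}
cl∖int = {s, u}

{s, u}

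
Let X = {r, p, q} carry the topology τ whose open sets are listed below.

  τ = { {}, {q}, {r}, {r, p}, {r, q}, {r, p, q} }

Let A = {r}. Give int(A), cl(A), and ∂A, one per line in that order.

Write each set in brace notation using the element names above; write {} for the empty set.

opens ⊆ A: {}, {r}; union → int = {r}
complement {p, q}; its interior {q}; cl(A) = X∖{q} = {r, p}
boundary = {r, p} ∖ {r} = {p}

int(A) = {r}
cl(A)  = {r, p}
∂A     = {p}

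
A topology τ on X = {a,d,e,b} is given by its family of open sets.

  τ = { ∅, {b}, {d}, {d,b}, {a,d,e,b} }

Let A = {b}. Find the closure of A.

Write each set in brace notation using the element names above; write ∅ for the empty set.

closure: X∖int(X∖A) = X∖{d} = {a,e,b}

{a,e,b}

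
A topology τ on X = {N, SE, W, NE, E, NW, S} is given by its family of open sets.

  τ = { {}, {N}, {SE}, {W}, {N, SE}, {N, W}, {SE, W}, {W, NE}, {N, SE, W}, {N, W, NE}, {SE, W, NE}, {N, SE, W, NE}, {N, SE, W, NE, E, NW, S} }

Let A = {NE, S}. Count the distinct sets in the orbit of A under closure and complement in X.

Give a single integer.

complement {N, SE, W, E, NW}; its interior {N, SE, W}; cl(A) = X∖{N, SE, W} = {NE, E, NW, S}
With k = closure, c = complement:
  1. A     = {NE, S}
  2. kA    = {NE, E, NW, S}
  3. cA    = {N, SE, W, E, NW}
  4. ckA   = {N, SE, W}
  5. kcA   = {N, SE, W, NE, E, NW, S}
  6. ckcA  = {}
k, c of each give nothing new

6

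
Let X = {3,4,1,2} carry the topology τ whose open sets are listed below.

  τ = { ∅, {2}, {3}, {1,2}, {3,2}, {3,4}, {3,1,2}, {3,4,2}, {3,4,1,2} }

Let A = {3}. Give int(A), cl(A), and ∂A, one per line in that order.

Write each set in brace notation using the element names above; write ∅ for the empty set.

int(A) = {3}
cl(A)  = {3,4}
∂A     = {4}

opens ⊆ A: ∅, {3}; union → int = {3}
complement {4,1,2}; its interior {1,2}; cl(A) = X∖{1,2} = {3,4}
boundary = {3,4} ∖ {3} = {4}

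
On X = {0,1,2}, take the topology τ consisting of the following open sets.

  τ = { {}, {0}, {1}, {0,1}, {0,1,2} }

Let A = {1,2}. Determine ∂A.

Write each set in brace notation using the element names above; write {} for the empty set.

{2}

open subsets of A: {}, {1}; so int(A) = {1}
closure: X∖int(X∖A) = X∖{0} = {1,2}
∂A = {1,2} minus {1} = {2}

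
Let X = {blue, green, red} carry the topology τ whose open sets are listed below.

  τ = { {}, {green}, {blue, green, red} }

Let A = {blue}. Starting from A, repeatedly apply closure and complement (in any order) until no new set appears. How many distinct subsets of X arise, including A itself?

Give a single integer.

6

X∖A={green, red}, int(X∖A)={green}, hence cl(A)={blue, red}
Orbit (k=closure, c=complement):
  1. A     = {blue}
  2. kA    = {blue, red}
  3. cA    = {green, red}
  4. ckA   = {green}
  5. kcA   = {blue, green, red}
  6. ckcA  = {}
(closed under both — stop)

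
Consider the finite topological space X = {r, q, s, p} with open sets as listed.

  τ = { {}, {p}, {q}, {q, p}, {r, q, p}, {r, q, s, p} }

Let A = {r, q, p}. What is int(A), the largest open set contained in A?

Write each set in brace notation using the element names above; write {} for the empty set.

{r, q, p}

opens ⊆ A: {}, {q}, {p}, {q, p}, {r, q, p}; union → int = {r, q, p}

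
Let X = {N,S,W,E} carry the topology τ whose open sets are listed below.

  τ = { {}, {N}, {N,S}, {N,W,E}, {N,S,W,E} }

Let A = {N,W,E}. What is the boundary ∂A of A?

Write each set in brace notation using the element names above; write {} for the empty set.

{S}

interior: largest open inside A is {N,W,E} (from {}, {N}, {N,W,E})
cl via duality: int({S}) = {}, so X∖{} = {N,S,W,E}
cl∖int = {S}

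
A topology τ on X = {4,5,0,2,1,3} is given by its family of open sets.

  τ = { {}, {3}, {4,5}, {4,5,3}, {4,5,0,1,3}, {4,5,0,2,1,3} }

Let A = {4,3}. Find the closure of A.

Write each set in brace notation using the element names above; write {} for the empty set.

{4,5,0,2,1,3}

cl via duality: int({5,0,2,1}) = {}, so X∖{} = {4,5,0,2,1,3}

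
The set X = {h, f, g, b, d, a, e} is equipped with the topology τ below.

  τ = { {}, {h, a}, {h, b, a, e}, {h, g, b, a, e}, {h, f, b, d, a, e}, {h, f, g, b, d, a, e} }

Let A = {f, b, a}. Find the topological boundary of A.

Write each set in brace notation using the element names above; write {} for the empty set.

interior: largest open inside A is {} (from {})
cl via duality: int({h, g, d, e}) = {}, so X∖{} = {h, f, g, b, d, a, e}
cl∖int = {h, f, g, b, d, a, e}

{h, f, g, b, d, a, e}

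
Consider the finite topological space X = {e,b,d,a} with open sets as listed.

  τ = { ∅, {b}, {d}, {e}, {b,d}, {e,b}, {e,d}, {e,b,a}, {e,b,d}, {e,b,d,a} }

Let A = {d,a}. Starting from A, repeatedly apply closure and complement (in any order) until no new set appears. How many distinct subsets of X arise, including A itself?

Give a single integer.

4

cl via duality: int({e,b}) = {e,b}, so X∖{e,b} = {d,a}
Write k for closure, c for complement:
  1. A     = {d,a}
  2. cA    = {e,b}
  3. kcA   = {e,b,a}
  4. ckcA  = {d}
applying k or c yields no new set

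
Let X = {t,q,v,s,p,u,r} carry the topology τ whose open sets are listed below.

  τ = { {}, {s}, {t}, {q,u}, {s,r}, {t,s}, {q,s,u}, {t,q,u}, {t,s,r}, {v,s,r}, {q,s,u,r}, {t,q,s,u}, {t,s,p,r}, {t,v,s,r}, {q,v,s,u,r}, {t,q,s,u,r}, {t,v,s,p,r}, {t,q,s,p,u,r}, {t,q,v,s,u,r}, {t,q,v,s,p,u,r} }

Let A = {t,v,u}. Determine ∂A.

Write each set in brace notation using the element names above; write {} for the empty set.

opens ⊆ A: {}, {t}; union → int = {t}
complement {q,s,p,r}; its interior {s,r}; cl(A) = X∖{s,r} = {t,q,v,p,u}
boundary = {t,q,v,p,u} ∖ {t} = {q,v,p,u}

{q,v,p,u}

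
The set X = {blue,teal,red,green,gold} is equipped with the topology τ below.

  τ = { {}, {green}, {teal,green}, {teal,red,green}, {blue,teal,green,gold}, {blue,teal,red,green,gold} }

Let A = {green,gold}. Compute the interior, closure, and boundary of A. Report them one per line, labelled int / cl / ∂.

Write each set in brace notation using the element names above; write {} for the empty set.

int(A) = {green}
cl(A)  = {blue,teal,red,green,gold}
∂A     = {blue,teal,red,gold}

opens ⊆ A: {}, {green}; union → int = {green}
complement {blue,teal,red}; its interior {}; cl(A) = X∖{} = {blue,teal,red,green,gold}
boundary = {blue,teal,red,green,gold} ∖ {green} = {blue,teal,red,gold}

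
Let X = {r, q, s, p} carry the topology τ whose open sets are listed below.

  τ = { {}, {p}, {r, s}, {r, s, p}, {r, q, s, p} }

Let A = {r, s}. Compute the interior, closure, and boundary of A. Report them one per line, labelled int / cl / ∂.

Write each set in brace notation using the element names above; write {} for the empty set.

opens ⊆ A: {}, {r, s}; union → int = {r, s}
complement {q, p}; its interior {p}; cl(A) = X∖{p} = {r, q, s}
boundary = {r, q, s} ∖ {r, s} = {q}

int(A) = {r, s}
cl(A)  = {r, q, s}
∂A     = {q}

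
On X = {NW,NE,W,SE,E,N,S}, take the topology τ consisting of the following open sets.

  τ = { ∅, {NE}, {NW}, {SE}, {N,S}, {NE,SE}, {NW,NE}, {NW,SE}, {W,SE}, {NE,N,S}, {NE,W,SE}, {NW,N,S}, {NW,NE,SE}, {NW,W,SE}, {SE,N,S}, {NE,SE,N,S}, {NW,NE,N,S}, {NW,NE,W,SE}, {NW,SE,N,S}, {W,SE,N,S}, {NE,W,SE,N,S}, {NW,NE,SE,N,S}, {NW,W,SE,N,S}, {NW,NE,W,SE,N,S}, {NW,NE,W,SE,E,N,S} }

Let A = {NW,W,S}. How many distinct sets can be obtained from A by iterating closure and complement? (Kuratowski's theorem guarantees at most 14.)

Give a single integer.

12

cl via duality: int({NE,SE,E,N}) = {NE,SE}, so X∖{NE,SE} = {NW,W,E,N,S}
Write k for closure, c for complement:
  1. A     = {NW,W,S}
  2. kA    = {NW,W,E,N,S}
  3. cA    = {NE,SE,E,N}
  4. ckA   = {NE,SE}
  5. kcA   = {NE,W,SE,E,N,S}
  6. kckA  = {NE,W,SE,E}
  7. ckcA  = {NW}
  8. ckckA = {NW,N,S}
  9. kckcA = {NW,E}
  10. kckckA = {NW,E,N,S}
  11. ckckcA = {NE,W,SE,N,S}
  12. ckckckA = {NE,W,SE}
applying k or c yields no new set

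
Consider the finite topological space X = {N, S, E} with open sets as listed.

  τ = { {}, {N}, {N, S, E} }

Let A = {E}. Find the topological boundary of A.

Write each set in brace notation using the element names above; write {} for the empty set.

{S, E}

opens ⊆ A: {}; union → int = {}
complement {N, S}; its interior {N}; cl(A) = X∖{N} = {S, E}
boundary = {S, E} ∖ {} = {S, E}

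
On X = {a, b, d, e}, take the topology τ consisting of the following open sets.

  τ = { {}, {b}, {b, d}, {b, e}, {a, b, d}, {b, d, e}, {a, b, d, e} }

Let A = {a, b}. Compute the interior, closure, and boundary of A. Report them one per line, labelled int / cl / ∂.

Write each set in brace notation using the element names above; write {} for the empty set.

int(A) = {b}
cl(A)  = {a, b, d, e}
∂A     = {a, d, e}

U open, U⊆A: {}, {b}. int(A) = ⋃ = {b}
X∖A={d, e}, int(X∖A)={}, hence cl(A)={a, b, d, e}
∂A: remove int from cl → {a, d, e}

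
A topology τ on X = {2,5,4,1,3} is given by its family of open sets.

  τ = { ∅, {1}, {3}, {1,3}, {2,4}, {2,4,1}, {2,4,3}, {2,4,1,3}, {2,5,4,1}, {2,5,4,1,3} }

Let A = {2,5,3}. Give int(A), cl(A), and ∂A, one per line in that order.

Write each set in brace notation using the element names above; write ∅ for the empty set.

int(A) = {3}
cl(A)  = {2,5,4,3}
∂A     = {2,5,4}

U open, U⊆A: ∅, {3}. int(A) = ⋃ = {3}
X∖A={4,1}, int(X∖A)={1}, hence cl(A)={2,5,4,3}
∂A: remove int from cl → {2,5,4}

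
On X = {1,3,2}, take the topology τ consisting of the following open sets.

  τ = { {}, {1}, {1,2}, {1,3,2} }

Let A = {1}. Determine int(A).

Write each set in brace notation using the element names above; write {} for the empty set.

open subsets of A: {}, {1}; so int(A) = {1}

{1}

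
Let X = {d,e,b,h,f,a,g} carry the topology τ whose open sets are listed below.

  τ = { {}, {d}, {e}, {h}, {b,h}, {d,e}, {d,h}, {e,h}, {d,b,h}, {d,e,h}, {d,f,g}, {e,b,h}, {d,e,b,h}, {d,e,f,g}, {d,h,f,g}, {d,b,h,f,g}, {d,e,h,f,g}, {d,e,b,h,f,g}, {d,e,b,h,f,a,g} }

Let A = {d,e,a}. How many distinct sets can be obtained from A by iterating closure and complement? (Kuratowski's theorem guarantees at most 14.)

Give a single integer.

closure: X∖int(X∖A) = X∖{b,h} = {d,e,f,a,g}
Let k=closure and c=complement:
  1. A     = {d,e,a}
  2. kA    = {d,e,f,a,g}
  3. cA    = {b,h,f,g}
  4. ckA   = {b,h}
  5. kcA   = {b,h,f,a,g}
  6. kckA  = {b,h,a}
  7. ckcA  = {d,e}
  8. ckckA = {d,e,f,g}
— saturated at 8

8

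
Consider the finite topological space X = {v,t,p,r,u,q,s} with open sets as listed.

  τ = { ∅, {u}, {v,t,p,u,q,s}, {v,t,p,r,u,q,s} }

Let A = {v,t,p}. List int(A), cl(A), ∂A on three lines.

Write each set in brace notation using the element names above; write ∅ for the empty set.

int(A) = ∅
cl(A)  = {v,t,p,r,q,s}
∂A     = {v,t,p,r,q,s}

opens ⊆ A: ∅; union → int = ∅
complement {r,u,q,s}; its interior {u}; cl(A) = X∖{u} = {v,t,p,r,q,s}
boundary = {v,t,p,r,q,s} ∖ ∅ = {v,t,p,r,q,s}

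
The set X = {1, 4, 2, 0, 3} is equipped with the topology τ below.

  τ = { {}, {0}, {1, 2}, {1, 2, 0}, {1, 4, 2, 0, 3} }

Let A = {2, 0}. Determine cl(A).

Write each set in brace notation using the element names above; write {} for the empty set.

{1, 4, 2, 0, 3}

X∖A={1, 4, 3}, int(X∖A)={}, hence cl(A)={1, 4, 2, 0, 3}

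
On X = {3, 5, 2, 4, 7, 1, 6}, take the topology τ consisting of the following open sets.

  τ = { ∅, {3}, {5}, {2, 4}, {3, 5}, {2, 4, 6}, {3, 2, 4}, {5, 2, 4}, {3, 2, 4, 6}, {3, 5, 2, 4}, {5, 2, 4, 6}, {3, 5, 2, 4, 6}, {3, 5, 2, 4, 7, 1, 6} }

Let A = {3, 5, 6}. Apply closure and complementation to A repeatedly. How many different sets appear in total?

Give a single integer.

complement {2, 4, 7, 1}; its interior {2, 4}; cl(A) = X∖{2, 4} = {3, 5, 7, 1, 6}
With k = closure, c = complement:
  1. A     = {3, 5, 6}
  2. kA    = {3, 5, 7, 1, 6}
  3. cA    = {2, 4, 7, 1}
  4. ckA   = {2, 4}
  5. kcA   = {2, 4, 7, 1, 6}
  6. ckcA  = {3, 5}
  7. kckcA = {3, 5, 7, 1}
  8. ckckcA = {2, 4, 6}
k, c of each give nothing new

8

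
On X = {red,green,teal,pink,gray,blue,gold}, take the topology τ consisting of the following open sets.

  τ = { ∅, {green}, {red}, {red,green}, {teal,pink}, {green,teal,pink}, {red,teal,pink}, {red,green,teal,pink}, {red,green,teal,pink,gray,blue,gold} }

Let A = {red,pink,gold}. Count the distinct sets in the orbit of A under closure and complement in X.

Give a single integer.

10

complement {green,teal,gray,blue}; its interior {green}; cl(A) = X∖{green} = {red,teal,pink,gray,blue,gold}
With k = closure, c = complement:
  1. A     = {red,pink,gold}
  2. kA    = {red,teal,pink,gray,blue,gold}
  3. cA    = {green,teal,gray,blue}
  4. ckA   = {green}
  5. kcA   = {green,teal,pink,gray,blue,gold}
  6. kckA  = {green,gray,blue,gold}
  7. ckcA  = {red}
  8. ckckA = {red,teal,pink}
  9. kckcA = {red,gray,blue,gold}
  10. ckckcA = {green,teal,pink}
k, c of each give nothing new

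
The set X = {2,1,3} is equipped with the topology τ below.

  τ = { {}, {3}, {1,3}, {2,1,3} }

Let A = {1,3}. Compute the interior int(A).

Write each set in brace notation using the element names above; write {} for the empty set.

{1,3}

interior: largest open inside A is {1,3} (from {}, {3}, {1,3})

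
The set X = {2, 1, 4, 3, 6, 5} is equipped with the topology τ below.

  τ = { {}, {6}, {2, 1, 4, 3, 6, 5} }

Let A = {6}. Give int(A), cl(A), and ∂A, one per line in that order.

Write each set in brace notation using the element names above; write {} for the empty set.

interior: largest open inside A is {6} (from {}, {6})
cl via duality: int({2, 1, 4, 3, 5}) = {}, so X∖{} = {2, 1, 4, 3, 6, 5}
cl∖int = {2, 1, 4, 3, 5}

int(A) = {6}
cl(A)  = {2, 1, 4, 3, 6, 5}
∂A     = {2, 1, 4, 3, 5}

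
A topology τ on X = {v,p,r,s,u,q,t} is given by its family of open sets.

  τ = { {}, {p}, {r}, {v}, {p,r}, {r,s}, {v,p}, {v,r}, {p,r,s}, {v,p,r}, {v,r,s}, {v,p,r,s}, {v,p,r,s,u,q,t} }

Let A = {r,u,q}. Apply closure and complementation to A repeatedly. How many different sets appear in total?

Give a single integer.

8

X∖A={v,p,s,t}, int(X∖A)={v,p}, hence cl(A)={r,s,u,q,t}
Orbit (k=closure, c=complement):
  1. A     = {r,u,q}
  2. kA    = {r,s,u,q,t}
  3. cA    = {v,p,s,t}
  4. ckA   = {v,p}
  5. kcA   = {v,p,s,u,q,t}
  6. kckA  = {v,p,u,q,t}
  7. ckcA  = {r}
  8. ckckA = {r,s}
(closed under both — stop)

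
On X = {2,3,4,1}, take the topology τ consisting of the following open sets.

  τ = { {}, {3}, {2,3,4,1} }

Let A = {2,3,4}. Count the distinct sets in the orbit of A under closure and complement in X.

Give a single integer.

complement {1}; its interior {}; cl(A) = X∖{} = {2,3,4,1}
With k = closure, c = complement:
  1. A     = {2,3,4}
  2. kA    = {2,3,4,1}
  3. cA    = {1}
  4. ckA   = {}
  5. kcA   = {2,4,1}
  6. ckcA  = {3}
k, c of each give nothing new

6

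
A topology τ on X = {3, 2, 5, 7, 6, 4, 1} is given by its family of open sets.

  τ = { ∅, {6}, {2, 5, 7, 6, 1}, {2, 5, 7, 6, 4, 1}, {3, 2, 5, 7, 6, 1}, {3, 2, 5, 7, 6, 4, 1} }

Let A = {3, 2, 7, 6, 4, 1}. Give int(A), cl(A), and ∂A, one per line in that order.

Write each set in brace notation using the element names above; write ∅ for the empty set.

int(A) = {6}
cl(A)  = {3, 2, 5, 7, 6, 4, 1}
∂A     = {3, 2, 5, 7, 4, 1}

open subsets of A: ∅, {6}; so int(A) = {6}
closure: X∖int(X∖A) = X∖∅ = {3, 2, 5, 7, 6, 4, 1}
∂A = {3, 2, 5, 7, 6, 4, 1} minus {6} = {3, 2, 5, 7, 4, 1}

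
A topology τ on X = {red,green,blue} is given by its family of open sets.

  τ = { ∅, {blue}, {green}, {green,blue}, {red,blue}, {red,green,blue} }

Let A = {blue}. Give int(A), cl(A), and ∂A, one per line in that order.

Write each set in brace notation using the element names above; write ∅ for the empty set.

int(A) = {blue}
cl(A)  = {red,blue}
∂A     = {red}

opens ⊆ A: ∅, {blue}; union → int = {blue}
complement {red,green}; its interior {green}; cl(A) = X∖{green} = {red,blue}
boundary = {red,blue} ∖ {blue} = {red}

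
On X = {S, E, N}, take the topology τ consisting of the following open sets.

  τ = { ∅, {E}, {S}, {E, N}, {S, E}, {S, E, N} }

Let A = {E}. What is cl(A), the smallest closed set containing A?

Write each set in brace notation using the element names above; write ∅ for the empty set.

{E, N}

cl via duality: int({S, N}) = {S}, so X∖{S} = {E, N}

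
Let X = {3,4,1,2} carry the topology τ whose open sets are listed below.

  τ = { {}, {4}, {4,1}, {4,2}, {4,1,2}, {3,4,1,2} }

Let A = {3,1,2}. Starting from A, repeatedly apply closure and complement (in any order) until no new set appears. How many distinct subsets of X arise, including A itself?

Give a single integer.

4

complement {4}; its interior {4}; cl(A) = X∖{4} = {3,1,2}
With k = closure, c = complement:
  1. A     = {3,1,2}
  2. cA    = {4}
  3. kcA   = {3,4,1,2}
  4. ckcA  = {}
k, c of each give nothing new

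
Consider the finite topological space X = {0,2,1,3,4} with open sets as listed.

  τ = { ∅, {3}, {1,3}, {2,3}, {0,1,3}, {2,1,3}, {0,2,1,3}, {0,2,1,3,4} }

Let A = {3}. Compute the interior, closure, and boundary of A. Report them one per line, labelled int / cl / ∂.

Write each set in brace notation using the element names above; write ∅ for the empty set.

opens ⊆ A: ∅, {3}; union → int = {3}
complement {0,2,1,4}; its interior ∅; cl(A) = X∖∅ = {0,2,1,3,4}
boundary = {0,2,1,3,4} ∖ {3} = {0,2,1,4}

int(A) = {3}
cl(A)  = {0,2,1,3,4}
∂A     = {0,2,1,4}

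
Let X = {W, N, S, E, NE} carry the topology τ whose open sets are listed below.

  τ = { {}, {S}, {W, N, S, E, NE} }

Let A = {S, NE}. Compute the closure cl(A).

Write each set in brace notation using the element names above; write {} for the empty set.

{W, N, S, E, NE}

closure: X∖int(X∖A) = X∖{} = {W, N, S, E, NE}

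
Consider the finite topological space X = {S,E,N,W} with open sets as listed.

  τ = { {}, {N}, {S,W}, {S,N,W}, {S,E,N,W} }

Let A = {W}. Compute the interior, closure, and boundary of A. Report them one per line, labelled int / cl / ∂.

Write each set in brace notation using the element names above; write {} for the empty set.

int(A) = {}
cl(A)  = {S,E,W}
∂A     = {S,E,W}

U open, U⊆A: {}. int(A) = ⋃ = {}
X∖A={S,E,N}, int(X∖A)={N}, hence cl(A)={S,E,W}
∂A: remove int from cl → {S,E,W}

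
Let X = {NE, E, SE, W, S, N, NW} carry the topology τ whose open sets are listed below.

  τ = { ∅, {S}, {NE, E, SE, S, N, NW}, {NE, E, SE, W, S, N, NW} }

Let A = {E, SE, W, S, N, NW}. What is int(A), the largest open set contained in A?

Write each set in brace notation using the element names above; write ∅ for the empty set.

interior: largest open inside A is {S} (from ∅, {S})

{S}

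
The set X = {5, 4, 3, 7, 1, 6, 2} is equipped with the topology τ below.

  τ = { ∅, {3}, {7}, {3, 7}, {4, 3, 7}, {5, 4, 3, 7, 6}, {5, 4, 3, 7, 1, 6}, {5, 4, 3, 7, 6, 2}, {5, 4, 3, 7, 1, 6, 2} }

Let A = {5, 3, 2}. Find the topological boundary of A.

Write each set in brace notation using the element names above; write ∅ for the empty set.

open subsets of A: ∅, {3}; so int(A) = {3}
closure: X∖int(X∖A) = X∖{7} = {5, 4, 3, 1, 6, 2}
∂A = {5, 4, 3, 1, 6, 2} minus {3} = {5, 4, 1, 6, 2}

{5, 4, 1, 6, 2}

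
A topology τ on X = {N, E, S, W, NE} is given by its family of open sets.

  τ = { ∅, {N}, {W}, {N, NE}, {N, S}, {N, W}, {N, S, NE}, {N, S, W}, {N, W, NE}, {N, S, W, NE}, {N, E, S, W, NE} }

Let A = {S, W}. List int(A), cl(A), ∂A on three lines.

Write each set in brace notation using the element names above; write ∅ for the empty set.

interior: largest open inside A is {W} (from ∅, {W})
cl via duality: int({N, E, NE}) = {N, NE}, so X∖{N, NE} = {E, S, W}
cl∖int = {E, S}

int(A) = {W}
cl(A)  = {E, S, W}
∂A     = {E, S}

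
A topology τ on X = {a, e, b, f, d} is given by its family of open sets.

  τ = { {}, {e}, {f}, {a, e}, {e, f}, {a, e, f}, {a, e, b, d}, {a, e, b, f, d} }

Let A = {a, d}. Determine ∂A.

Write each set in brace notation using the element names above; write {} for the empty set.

{a, b, d}

open subsets of A: {}; so int(A) = {}
closure: X∖int(X∖A) = X∖{e, f} = {a, b, d}
∂A = {a, b, d} minus {} = {a, b, d}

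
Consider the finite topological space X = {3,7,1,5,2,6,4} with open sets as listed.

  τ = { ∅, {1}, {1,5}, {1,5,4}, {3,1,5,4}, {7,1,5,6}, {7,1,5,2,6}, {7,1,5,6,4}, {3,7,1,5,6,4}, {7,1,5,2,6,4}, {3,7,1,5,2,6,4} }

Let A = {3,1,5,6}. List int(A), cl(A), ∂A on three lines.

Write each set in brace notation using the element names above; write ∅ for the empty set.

int(A) = {1,5}
cl(A)  = {3,7,1,5,2,6,4}
∂A     = {3,7,2,6,4}

open subsets of A: ∅, {1}, {1,5}; so int(A) = {1,5}
closure: X∖int(X∖A) = X∖∅ = {3,7,1,5,2,6,4}
∂A = {3,7,1,5,2,6,4} minus {1,5} = {3,7,2,6,4}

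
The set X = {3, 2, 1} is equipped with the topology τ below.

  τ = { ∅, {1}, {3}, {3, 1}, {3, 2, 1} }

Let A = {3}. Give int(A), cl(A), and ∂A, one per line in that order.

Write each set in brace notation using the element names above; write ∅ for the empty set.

int(A) = {3}
cl(A)  = {3, 2}
∂A     = {2}

U open, U⊆A: ∅, {3}. int(A) = ⋃ = {3}
X∖A={2, 1}, int(X∖A)={1}, hence cl(A)={3, 2}
∂A: remove int from cl → {2}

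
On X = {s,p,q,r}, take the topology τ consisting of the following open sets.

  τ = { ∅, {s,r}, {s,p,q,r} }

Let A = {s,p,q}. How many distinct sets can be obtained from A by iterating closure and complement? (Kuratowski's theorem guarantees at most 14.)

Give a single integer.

cl via duality: int({r}) = ∅, so X∖∅ = {s,p,q,r}
Write k for closure, c for complement:
  1. A     = {s,p,q}
  2. kA    = {s,p,q,r}
  3. cA    = {r}
  4. ckA   = ∅
applying k or c yields no new set

4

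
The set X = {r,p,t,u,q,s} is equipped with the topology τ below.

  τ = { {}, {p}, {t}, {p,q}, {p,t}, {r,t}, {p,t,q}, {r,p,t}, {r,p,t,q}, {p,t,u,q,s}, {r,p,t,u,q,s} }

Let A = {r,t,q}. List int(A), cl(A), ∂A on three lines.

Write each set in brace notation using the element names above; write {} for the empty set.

int(A) = {r,t}
cl(A)  = {r,t,u,q,s}
∂A     = {u,q,s}

open subsets of A: {}, {t}, {r,t}; so int(A) = {r,t}
closure: X∖int(X∖A) = X∖{p} = {r,t,u,q,s}
∂A = {r,t,u,q,s} minus {r,t} = {u,q,s}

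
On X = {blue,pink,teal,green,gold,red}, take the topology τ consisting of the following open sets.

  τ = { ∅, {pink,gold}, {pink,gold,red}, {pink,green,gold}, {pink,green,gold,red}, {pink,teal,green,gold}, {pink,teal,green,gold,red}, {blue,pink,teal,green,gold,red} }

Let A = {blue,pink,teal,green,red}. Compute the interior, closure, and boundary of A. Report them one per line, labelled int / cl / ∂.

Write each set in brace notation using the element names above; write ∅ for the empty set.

int(A) = ∅
cl(A)  = {blue,pink,teal,green,gold,red}
∂A     = {blue,pink,teal,green,gold,red}

open subsets of A: ∅; so int(A) = ∅
closure: X∖int(X∖A) = X∖∅ = {blue,pink,teal,green,gold,red}
∂A = {blue,pink,teal,green,gold,red} minus ∅ = {blue,pink,teal,green,gold,red}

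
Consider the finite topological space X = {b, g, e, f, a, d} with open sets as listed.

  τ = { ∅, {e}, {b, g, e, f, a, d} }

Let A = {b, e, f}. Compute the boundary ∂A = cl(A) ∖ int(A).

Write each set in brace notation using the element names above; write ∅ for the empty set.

open subsets of A: ∅, {e}; so int(A) = {e}
closure: X∖int(X∖A) = X∖∅ = {b, g, e, f, a, d}
∂A = {b, g, e, f, a, d} minus {e} = {b, g, f, a, d}

{b, g, f, a, d}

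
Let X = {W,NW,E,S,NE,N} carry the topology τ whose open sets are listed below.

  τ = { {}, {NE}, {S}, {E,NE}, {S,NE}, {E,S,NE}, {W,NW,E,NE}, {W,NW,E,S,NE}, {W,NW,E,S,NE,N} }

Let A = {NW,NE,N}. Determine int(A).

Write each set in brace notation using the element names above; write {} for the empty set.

{NE}

interior: largest open inside A is {NE} (from {}, {NE})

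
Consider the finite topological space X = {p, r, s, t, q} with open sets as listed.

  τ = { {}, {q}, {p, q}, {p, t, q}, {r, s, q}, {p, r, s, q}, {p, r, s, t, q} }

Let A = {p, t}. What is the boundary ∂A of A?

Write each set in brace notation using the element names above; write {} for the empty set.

opens ⊆ A: {}; union → int = {}
complement {r, s, q}; its interior {r, s, q}; cl(A) = X∖{r, s, q} = {p, t}
boundary = {p, t} ∖ {} = {p, t}

{p, t}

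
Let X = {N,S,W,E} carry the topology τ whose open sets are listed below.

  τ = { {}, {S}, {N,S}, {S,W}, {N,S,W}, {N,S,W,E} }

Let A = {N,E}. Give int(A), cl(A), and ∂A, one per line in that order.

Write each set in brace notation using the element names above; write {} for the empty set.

int(A) = {}
cl(A)  = {N,E}
∂A     = {N,E}

opens ⊆ A: {}; union → int = {}
complement {S,W}; its interior {S,W}; cl(A) = X∖{S,W} = {N,E}
boundary = {N,E} ∖ {} = {N,E}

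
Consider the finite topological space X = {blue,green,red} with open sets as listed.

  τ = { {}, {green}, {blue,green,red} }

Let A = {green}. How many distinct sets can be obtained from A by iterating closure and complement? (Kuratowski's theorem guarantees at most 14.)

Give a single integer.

4

X∖A={blue,red}, int(X∖A)={}, hence cl(A)={blue,green,red}
Orbit (k=closure, c=complement):
  1. A     = {green}
  2. kA    = {blue,green,red}
  3. cA    = {blue,red}
  4. ckA   = {}
(closed under both — stop)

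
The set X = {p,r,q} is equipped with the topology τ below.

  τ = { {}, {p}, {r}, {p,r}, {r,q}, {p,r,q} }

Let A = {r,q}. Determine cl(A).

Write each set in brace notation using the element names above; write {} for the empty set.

X∖A={p}, int(X∖A)={p}, hence cl(A)={r,q}

{r,q}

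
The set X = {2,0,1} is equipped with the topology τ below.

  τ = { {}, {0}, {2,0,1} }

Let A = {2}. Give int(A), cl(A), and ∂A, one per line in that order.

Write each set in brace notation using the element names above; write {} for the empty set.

int(A) = {}
cl(A)  = {2,1}
∂A     = {2,1}

interior: largest open inside A is {} (from {})
cl via duality: int({0,1}) = {0}, so X∖{0} = {2,1}
cl∖int = {2,1}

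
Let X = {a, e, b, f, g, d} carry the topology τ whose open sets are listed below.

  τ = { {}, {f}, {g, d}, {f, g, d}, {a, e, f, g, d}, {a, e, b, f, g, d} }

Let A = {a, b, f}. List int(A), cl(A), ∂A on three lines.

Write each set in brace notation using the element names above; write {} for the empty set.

U open, U⊆A: {}, {f}. int(A) = ⋃ = {f}
X∖A={e, g, d}, int(X∖A)={g, d}, hence cl(A)={a, e, b, f}
∂A: remove int from cl → {a, e, b}

int(A) = {f}
cl(A)  = {a, e, b, f}
∂A     = {a, e, b}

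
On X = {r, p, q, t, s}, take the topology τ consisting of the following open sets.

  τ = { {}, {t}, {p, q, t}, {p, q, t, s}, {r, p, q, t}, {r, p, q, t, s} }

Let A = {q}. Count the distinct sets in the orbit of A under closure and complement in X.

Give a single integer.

6

cl via duality: int({r, p, t, s}) = {t}, so X∖{t} = {r, p, q, s}
Write k for closure, c for complement:
  1. A     = {q}
  2. kA    = {r, p, q, s}
  3. cA    = {r, p, t, s}
  4. ckA   = {t}
  5. kcA   = {r, p, q, t, s}
  6. ckcA  = {}
applying k or c yields no new set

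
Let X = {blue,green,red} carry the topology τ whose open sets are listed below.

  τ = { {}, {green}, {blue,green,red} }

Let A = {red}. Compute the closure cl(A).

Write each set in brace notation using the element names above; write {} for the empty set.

cl via duality: int({blue,green}) = {green}, so X∖{green} = {blue,red}

{blue,red}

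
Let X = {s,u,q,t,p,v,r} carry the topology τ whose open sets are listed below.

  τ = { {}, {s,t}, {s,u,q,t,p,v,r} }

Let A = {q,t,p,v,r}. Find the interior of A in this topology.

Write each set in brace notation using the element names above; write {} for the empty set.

{}

open subsets of A: {}; so int(A) = {}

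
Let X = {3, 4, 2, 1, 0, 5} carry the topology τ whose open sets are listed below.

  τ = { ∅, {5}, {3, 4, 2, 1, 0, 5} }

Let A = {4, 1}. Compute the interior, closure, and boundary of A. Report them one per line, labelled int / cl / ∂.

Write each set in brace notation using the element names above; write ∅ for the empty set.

int(A) = ∅
cl(A)  = {3, 4, 2, 1, 0}
∂A     = {3, 4, 2, 1, 0}

U open, U⊆A: ∅. int(A) = ⋃ = ∅
X∖A={3, 2, 0, 5}, int(X∖A)={5}, hence cl(A)={3, 4, 2, 1, 0}
∂A: remove int from cl → {3, 4, 2, 1, 0}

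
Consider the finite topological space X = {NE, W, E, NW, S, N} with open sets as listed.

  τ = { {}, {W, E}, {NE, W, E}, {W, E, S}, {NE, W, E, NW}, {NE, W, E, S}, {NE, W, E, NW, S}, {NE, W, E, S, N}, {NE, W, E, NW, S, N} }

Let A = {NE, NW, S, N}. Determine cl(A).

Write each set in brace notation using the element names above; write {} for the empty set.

{NE, NW, S, N}

cl via duality: int({W, E}) = {W, E}, so X∖{W, E} = {NE, NW, S, N}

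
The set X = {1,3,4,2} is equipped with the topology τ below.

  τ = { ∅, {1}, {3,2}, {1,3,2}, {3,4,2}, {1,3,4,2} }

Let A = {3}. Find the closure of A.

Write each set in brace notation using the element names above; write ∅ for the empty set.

{3,4,2}

X∖A={1,4,2}, int(X∖A)={1}, hence cl(A)={3,4,2}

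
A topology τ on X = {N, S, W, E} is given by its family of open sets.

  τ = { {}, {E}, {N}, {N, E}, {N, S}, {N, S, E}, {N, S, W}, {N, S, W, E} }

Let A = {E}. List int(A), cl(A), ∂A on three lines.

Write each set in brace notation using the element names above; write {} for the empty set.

interior: largest open inside A is {E} (from {}, {E})
cl via duality: int({N, S, W}) = {N, S, W}, so X∖{N, S, W} = {E}
cl∖int = {}

int(A) = {E}
cl(A)  = {E}
∂A     = {}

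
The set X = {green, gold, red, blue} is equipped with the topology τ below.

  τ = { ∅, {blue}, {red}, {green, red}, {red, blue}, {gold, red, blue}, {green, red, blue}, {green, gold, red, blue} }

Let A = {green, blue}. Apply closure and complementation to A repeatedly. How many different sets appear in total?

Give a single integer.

cl via duality: int({gold, red}) = {red}, so X∖{red} = {green, gold, blue}
Write k for closure, c for complement:
  1. A     = {green, blue}
  2. kA    = {green, gold, blue}
  3. cA    = {gold, red}
  4. ckA   = {red}
  5. kcA   = {green, gold, red}
  6. ckcA  = {blue}
  7. kckcA = {gold, blue}
  8. ckckcA = {green, red}
applying k or c yields no new set

8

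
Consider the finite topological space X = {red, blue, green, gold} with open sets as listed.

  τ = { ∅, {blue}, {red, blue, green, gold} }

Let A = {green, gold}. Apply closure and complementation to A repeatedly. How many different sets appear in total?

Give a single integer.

closure: X∖int(X∖A) = X∖{blue} = {red, green, gold}
Let k=closure and c=complement:
  1. A     = {green, gold}
  2. kA    = {red, green, gold}
  3. cA    = {red, blue}
  4. ckA   = {blue}
  5. kcA   = {red, blue, green, gold}
  6. ckcA  = ∅
— saturated at 6

6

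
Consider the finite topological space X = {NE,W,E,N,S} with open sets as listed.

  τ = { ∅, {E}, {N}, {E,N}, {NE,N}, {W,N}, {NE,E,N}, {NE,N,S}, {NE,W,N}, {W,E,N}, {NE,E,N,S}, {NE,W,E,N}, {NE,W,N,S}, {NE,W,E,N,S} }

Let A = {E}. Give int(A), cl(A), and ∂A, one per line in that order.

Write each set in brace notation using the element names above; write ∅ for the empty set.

int(A) = {E}
cl(A)  = {E}
∂A     = ∅

interior: largest open inside A is {E} (from ∅, {E})
cl via duality: int({NE,W,N,S}) = {NE,W,N,S}, so X∖{NE,W,N,S} = {E}
cl∖int = ∅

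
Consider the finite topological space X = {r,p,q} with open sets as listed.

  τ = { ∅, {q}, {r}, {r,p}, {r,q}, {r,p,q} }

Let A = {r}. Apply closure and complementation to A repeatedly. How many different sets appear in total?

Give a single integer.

cl via duality: int({p,q}) = {q}, so X∖{q} = {r,p}
Write k for closure, c for complement:
  1. A     = {r}
  2. kA    = {r,p}
  3. cA    = {p,q}
  4. ckA   = {q}
applying k or c yields no new set

4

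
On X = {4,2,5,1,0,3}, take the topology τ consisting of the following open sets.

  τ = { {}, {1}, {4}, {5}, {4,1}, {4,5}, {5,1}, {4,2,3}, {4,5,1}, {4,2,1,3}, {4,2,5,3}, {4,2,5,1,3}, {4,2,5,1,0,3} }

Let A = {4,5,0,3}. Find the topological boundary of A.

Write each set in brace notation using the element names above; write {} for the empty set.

{2,0,3}

open subsets of A: {}, {4}, {5}, {4,5}; so int(A) = {4,5}
closure: X∖int(X∖A) = X∖{1} = {4,2,5,0,3}
∂A = {4,2,5,0,3} minus {4,5} = {2,0,3}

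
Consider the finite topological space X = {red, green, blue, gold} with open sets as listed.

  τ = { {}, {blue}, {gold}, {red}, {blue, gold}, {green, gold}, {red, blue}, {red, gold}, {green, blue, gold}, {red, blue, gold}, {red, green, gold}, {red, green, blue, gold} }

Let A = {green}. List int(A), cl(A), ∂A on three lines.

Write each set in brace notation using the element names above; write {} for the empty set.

opens ⊆ A: {}; union → int = {}
complement {red, blue, gold}; its interior {red, blue, gold}; cl(A) = X∖{red, blue, gold} = {green}
boundary = {green} ∖ {} = {green}

int(A) = {}
cl(A)  = {green}
∂A     = {green}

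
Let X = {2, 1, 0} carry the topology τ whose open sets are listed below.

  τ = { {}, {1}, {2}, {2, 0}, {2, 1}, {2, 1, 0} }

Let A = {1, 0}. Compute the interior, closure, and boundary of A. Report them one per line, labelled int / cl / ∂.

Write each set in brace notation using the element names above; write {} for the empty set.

opens ⊆ A: {}, {1}; union → int = {1}
complement {2}; its interior {2}; cl(A) = X∖{2} = {1, 0}
boundary = {1, 0} ∖ {1} = {0}

int(A) = {1}
cl(A)  = {1, 0}
∂A     = {0}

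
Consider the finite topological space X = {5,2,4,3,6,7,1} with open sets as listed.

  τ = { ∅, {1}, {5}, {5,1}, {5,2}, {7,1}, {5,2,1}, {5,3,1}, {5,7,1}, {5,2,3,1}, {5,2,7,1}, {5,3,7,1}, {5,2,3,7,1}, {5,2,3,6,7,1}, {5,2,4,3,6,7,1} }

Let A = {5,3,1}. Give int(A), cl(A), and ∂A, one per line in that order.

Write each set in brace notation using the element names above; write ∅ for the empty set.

int(A) = {5,3,1}
cl(A)  = {5,2,4,3,6,7,1}
∂A     = {2,4,6,7}

opens ⊆ A: ∅, {5}, {1}, {5,1}, {5,3,1}; union → int = {5,3,1}
complement {2,4,6,7}; its interior ∅; cl(A) = X∖∅ = {5,2,4,3,6,7,1}
boundary = {5,2,4,3,6,7,1} ∖ {5,3,1} = {2,4,6,7}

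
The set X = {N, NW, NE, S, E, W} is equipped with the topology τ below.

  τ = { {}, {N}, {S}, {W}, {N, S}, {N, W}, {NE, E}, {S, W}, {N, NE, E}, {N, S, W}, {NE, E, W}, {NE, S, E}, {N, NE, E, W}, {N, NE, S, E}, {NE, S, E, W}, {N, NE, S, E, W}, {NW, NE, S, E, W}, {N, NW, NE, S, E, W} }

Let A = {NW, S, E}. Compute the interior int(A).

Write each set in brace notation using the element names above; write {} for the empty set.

{S}

U open, U⊆A: {}, {S}. int(A) = ⋃ = {S}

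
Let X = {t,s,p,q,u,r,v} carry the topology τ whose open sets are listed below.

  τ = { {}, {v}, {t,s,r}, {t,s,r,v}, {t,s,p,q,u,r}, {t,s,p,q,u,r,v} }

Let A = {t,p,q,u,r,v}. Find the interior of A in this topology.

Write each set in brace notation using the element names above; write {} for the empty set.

{v}

U open, U⊆A: {}, {v}. int(A) = ⋃ = {v}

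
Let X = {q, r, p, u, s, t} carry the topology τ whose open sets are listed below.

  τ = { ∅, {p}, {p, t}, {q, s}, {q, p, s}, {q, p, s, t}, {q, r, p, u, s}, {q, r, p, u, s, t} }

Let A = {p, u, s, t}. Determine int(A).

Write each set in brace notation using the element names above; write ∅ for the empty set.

{p, t}

open subsets of A: ∅, {p}, {p, t}; so int(A) = {p, t}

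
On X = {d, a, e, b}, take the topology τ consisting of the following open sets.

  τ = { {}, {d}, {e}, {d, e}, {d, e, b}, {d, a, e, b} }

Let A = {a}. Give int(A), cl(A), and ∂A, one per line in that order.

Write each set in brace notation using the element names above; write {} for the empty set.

int(A) = {}
cl(A)  = {a}
∂A     = {a}

opens ⊆ A: {}; union → int = {}
complement {d, e, b}; its interior {d, e, b}; cl(A) = X∖{d, e, b} = {a}
boundary = {a} ∖ {} = {a}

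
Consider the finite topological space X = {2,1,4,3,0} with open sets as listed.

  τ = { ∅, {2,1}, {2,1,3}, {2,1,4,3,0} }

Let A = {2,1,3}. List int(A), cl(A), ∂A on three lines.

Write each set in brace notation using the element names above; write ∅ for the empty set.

interior: largest open inside A is {2,1,3} (from ∅, {2,1}, {2,1,3})
cl via duality: int({4,0}) = ∅, so X∖∅ = {2,1,4,3,0}
cl∖int = {4,0}

int(A) = {2,1,3}
cl(A)  = {2,1,4,3,0}
∂A     = {4,0}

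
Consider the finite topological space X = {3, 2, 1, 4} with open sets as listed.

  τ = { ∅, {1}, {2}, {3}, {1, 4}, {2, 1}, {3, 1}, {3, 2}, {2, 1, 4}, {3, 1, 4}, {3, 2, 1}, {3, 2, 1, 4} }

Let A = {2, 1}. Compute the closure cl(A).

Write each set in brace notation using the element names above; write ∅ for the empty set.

{2, 1, 4}

cl via duality: int({3, 4}) = {3}, so X∖{3} = {2, 1, 4}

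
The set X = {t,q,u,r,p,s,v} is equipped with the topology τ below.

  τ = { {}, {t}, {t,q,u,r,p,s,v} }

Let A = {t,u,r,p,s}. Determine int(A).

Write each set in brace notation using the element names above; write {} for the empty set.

{t}

opens ⊆ A: {}, {t}; union → int = {t}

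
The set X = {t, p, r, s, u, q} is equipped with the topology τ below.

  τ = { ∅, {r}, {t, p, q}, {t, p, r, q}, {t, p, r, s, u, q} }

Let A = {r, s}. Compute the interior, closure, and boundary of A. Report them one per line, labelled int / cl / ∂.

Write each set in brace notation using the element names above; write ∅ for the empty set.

int(A) = {r}
cl(A)  = {r, s, u}
∂A     = {s, u}

open subsets of A: ∅, {r}; so int(A) = {r}
closure: X∖int(X∖A) = X∖{t, p, q} = {r, s, u}
∂A = {r, s, u} minus {r} = {s, u}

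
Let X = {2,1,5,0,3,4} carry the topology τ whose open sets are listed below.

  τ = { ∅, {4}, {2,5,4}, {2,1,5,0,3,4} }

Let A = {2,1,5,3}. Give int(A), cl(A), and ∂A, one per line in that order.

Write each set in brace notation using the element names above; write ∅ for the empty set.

opens ⊆ A: ∅; union → int = ∅
complement {0,4}; its interior {4}; cl(A) = X∖{4} = {2,1,5,0,3}
boundary = {2,1,5,0,3} ∖ ∅ = {2,1,5,0,3}

int(A) = ∅
cl(A)  = {2,1,5,0,3}
∂A     = {2,1,5,0,3}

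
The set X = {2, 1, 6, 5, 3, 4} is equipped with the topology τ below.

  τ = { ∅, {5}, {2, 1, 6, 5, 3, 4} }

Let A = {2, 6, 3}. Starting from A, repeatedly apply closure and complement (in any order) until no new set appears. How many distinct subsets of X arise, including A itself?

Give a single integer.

6

X∖A={1, 5, 4}, int(X∖A)={5}, hence cl(A)={2, 1, 6, 3, 4}
Orbit (k=closure, c=complement):
  1. A     = {2, 6, 3}
  2. kA    = {2, 1, 6, 3, 4}
  3. cA    = {1, 5, 4}
  4. ckA   = {5}
  5. kcA   = {2, 1, 6, 5, 3, 4}
  6. ckcA  = ∅
(closed under both — stop)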